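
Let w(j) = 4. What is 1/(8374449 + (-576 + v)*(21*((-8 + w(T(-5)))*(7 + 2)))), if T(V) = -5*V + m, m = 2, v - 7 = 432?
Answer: 1/8478021 ≈ 1.1795e-7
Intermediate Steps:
v = 439 (v = 7 + 432 = 439)
T(V) = 2 - 5*V (T(V) = -5*V + 2 = 2 - 5*V)
1/(8374449 + (-576 + v)*(21*((-8 + w(T(-5)))*(7 + 2)))) = 1/(8374449 + (-576 + 439)*(21*((-8 + 4)*(7 + 2)))) = 1/(8374449 - 2877*(-4*9)) = 1/(8374449 - 2877*(-36)) = 1/(8374449 - 137*(-756)) = 1/(8374449 + 103572) = 1/8478021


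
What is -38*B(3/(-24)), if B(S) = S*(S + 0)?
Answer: -19/32 ≈ -0.59375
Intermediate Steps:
B(S) = S**2 (B(S) = S*S = S**2)
-38*B(3/(-24)) = -38*(3/(-24))**2 = -38*(3*(-1/24))**2 = -38*(-1/8)**2 = -38*1/64 = -19/32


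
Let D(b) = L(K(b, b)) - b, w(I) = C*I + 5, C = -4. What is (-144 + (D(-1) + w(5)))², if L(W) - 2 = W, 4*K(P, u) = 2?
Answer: 96721/4 ≈ 24180.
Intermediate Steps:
w(I) = 5 - 4*I (w(I) = -4*I + 5 = 5 - 4*I)
K(P, u) = ½ (K(P, u) = (¼)*2 = ½)
L(W) = 2 + W
D(b) = 5/2 - b (D(b) = (2 + ½) - b = 5/2 - b)
(-144 + (D(-1) + w(5)))² = (-144 + ((5/2 - 1*(-1)) + (5 - 4*5)))² = (-144 + ((5/2 + 1) + (5 - 20)))² = (-144 + (7/2 - 15))² = (-144 - 23/2)² = (-311/2)² = 96721/4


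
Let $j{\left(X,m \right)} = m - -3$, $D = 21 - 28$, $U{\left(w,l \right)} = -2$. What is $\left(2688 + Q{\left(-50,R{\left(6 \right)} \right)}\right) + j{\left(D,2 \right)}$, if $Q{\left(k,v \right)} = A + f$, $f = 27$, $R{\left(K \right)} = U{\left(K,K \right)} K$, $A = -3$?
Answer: $2717$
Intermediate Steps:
$R{\left(K \right)} = - 2 K$
$D = -7$ ($D = 21 - 28 = -7$)
$j{\left(X,m \right)} = 3 + m$ ($j{\left(X,m \right)} = m + 3 = 3 + m$)
$Q{\left(k,v \right)} = 24$ ($Q{\left(k,v \right)} = -3 + 27 = 24$)
$\left(2688 + Q{\left(-50,R{\left(6 \right)} \right)}\right) + j{\left(D,2 \right)} = \left(2688 + 24\right) + \left(3 + 2\right) = 2712 + 5 = 2717$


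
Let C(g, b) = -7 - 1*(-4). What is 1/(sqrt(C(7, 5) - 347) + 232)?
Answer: 116/27087 - 5*I*sqrt(14)/54174 ≈ 0.0042825 - 0.00034534*I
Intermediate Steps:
C(g, b) = -3 (C(g, b) = -7 + 4 = -3)
1/(sqrt(C(7, 5) - 347) + 232) = 1/(sqrt(-3 - 347) + 232) = 1/(sqrt(-350) + 232) = 1/(5*I*sqrt(14) + 232) = 1/(232 + 5*I*sqrt(14))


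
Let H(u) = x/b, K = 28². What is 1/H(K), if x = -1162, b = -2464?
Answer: 176/83 ≈ 2.1205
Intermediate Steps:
K = 784
H(u) = 83/176 (H(u) = -1162/(-2464) = -1162*(-1/2464) = 83/176)
1/H(K) = 1/(83/176) = 176/83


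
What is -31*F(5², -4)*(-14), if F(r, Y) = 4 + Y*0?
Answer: 1736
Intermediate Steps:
F(r, Y) = 4 (F(r, Y) = 4 + 0 = 4)
-31*F(5², -4)*(-14) = -31*4*(-14) = -124*(-14) = 1736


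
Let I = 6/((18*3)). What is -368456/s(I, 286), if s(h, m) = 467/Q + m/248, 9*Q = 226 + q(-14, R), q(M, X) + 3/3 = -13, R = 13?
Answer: -151343302/8617 ≈ -17563.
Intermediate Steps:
q(M, X) = -14 (q(M, X) = -1 - 13 = -14)
I = 1/9 (I = 6/54 = 6*(1/54) = 1/9 ≈ 0.11111)
Q = 212/9 (Q = (226 - 14)/9 = (1/9)*212 = 212/9 ≈ 23.556)
s(h, m) = 4203/212 + m/248 (s(h, m) = 467/(212/9) + m/248 = 467*(9/212) + m*(1/248) = 4203/212 + m/248)
-368456/s(I, 286) = -368456/(4203/212 + (1/248)*286) = -368456/(4203/212 + 143/124) = -368456/34468/1643 = -368456*1643/34468 = -151343302/8617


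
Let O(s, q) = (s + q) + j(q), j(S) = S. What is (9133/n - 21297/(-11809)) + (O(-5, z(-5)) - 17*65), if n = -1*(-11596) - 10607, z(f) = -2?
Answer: -12881604184/11679101 ≈ -1103.0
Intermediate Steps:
n = 989 (n = 11596 - 10607 = 989)
O(s, q) = s + 2*q (O(s, q) = (s + q) + q = (q + s) + q = s + 2*q)
(9133/n - 21297/(-11809)) + (O(-5, z(-5)) - 17*65) = (9133/989 - 21297/(-11809)) + ((-5 + 2*(-2)) - 17*65) = (9133*(1/989) - 21297*(-1/11809)) + ((-5 - 4) - 1105) = (9133/989 + 21297/11809) + (-9 - 1105) = 128914330/11679101 - 1114 = -12881604184/11679101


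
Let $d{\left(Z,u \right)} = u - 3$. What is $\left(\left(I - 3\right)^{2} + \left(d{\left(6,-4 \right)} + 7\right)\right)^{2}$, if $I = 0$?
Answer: $81$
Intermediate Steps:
$d{\left(Z,u \right)} = -3 + u$
$\left(\left(I - 3\right)^{2} + \left(d{\left(6,-4 \right)} + 7\right)\right)^{2} = \left(\left(0 - 3\right)^{2} + \left(\left(-3 - 4\right) + 7\right)\right)^{2} = \left(\left(-3\right)^{2} + \left(-7 + 7\right)\right)^{2} = \left(9 + 0\right)^{2} = 9^{2} = 81$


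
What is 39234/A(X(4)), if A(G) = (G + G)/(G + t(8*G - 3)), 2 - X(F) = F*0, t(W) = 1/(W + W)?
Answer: 79977/4 ≈ 19994.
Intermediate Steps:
t(W) = 1/(2*W)
X(F) = 2 (X(F) = 2 - F*0 = 2 - 1*0 = 2 + 0 = 2)
A(G) = 2*G/(G + 1/(2*(-3 + 8*G))) (A(G) = (G + G)/(G + 1/(2*(8*G - 3))) = (2*G)/(G + 1/(2*(-3 + 8*G))) = 2*G/(G + 1/(2*(-3 + 8*G))))
39234/A(X(4)) = 39234/((4*2*(-3 + 8*2)/(1 + 2*2*(-3 + 8*2)))) = 39234/((4*2*(-3 + 16)/(1 + 2*2*(-3 + 16)))) = 39234/((4*2*13/(1 + 2*2*13))) = 39234/((4*2*13/(1 + 52))) = 39234/((4*2*13/53)) = 39234/((4*2*(1/53)*13)) = 39234/(104/53) = 39234*(53/104) = 79977/4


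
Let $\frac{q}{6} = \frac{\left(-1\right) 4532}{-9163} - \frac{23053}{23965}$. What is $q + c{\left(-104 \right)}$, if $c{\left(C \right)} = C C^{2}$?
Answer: $- \frac{22455541655494}{19962845} \approx -1.1249 \cdot 10^{6}$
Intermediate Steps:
$c{\left(C \right)} = C^{3}$
$q = - \frac{55977414}{19962845}$ ($q = 6 \left(\frac{\left(-1\right) 4532}{-9163} - \frac{23053}{23965}\right) = 6 \left(\left(-4532\right) \left(- \frac{1}{9163}\right) - \frac{23053}{23965}\right) = 6 \left(\frac{412}{833} - \frac{23053}{23965}\right) = 6 \left(- \frac{9329569}{19962845}\right) = - \frac{55977414}{19962845} \approx -2.8041$)
$q + c{\left(-104 \right)} = - \frac{55977414}{19962845} + \left(-104\right)^{3} = - \frac{55977414}{19962845} - 1124864 = - \frac{22455541655494}{19962845}$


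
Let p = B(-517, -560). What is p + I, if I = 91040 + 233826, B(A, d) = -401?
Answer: 324465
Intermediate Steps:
I = 324866
p = -401
p + I = -401 + 324866 = 324465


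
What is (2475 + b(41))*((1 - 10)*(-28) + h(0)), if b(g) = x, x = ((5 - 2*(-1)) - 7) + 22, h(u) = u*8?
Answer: 629244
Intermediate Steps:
h(u) = 8*u
x = 22 (x = ((5 + 2) - 7) + 22 = (7 - 7) + 22 = 0 + 22 = 22)
b(g) = 22
(2475 + b(41))*((1 - 10)*(-28) + h(0)) = (2475 + 22)*((1 - 10)*(-28) + 8*0) = 2497*(-9*(-28) + 0) = 2497*(252 + 0) = 2497*252 = 629244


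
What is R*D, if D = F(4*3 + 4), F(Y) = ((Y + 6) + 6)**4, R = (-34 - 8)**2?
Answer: 1084253184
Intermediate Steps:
R = 1764 (R = (-42)**2 = 1764)
F(Y) = (12 + Y)**4 (F(Y) = ((6 + Y) + 6)**4 = (12 + Y)**4)
D = 614656 (D = (12 + (4*3 + 4))**4 = (12 + (12 + 4))**4 = (12 + 16)**4 = 28**4 = 614656)
R*D = 1764*614656 = 1084253184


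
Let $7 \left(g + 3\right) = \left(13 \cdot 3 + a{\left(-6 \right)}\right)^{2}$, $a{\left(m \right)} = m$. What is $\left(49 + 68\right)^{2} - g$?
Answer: $\frac{94755}{7} \approx 13536.0$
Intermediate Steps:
$g = \frac{1068}{7}$ ($g = -3 + \frac{\left(13 \cdot 3 - 6\right)^{2}}{7} = -3 + \frac{\left(39 - 6\right)^{2}}{7} = -3 + \frac{33^{2}}{7} = -3 + \frac{1}{7} \cdot 1089 = -3 + \frac{1089}{7} = \frac{1068}{7} \approx 152.57$)
$\left(49 + 68\right)^{2} - g = \left(49 + 68\right)^{2} - \frac{1068}{7} = 117^{2} - \frac{1068}{7} = 13689 - \frac{1068}{7} = \frac{94755}{7}$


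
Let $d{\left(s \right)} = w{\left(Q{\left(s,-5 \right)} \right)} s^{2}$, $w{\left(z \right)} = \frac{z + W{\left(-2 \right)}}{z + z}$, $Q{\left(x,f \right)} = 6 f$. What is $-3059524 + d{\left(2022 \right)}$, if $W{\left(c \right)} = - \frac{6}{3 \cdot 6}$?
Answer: $- \frac{4962841}{5} \approx -9.9257 \cdot 10^{5}$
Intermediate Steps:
$W{\left(c \right)} = - \frac{1}{3}$ ($W{\left(c \right)} = - \frac{6}{18} = \left(-6\right) \frac{1}{18} = - \frac{1}{3}$)
$w{\left(z \right)} = \frac{- \frac{1}{3} + z}{2 z}$ ($w{\left(z \right)} = \frac{z - \frac{1}{3}}{z + z} = \frac{- \frac{1}{3} + z}{2 z}$)
$d{\left(s \right)} = \frac{91 s^{2}}{180}$ ($d{\left(s \right)} = \frac{-1 + 3 \cdot 6 \left(-5\right)}{6 \cdot 6 \left(-5\right)} s^{2} = \frac{-1 + 3 \left(-30\right)}{6 \left(-30\right)} s^{2} = \frac{1}{6} \left(- \frac{1}{30}\right) \left(-1 - 90\right) s^{2} = \frac{1}{6} \left(- \frac{1}{30}\right) \left(-91\right) s^{2} = \frac{91 s^{2}}{180}$)
$-3059524 + d{\left(2022 \right)} = -3059524 + \frac{91 \cdot 2022^{2}}{180} = -3059524 + \frac{91}{180} \cdot 4088484 = -3059524 + \frac{10334779}{5} = - \frac{4962841}{5}$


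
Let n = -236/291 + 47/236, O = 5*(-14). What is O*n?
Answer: 1470665/34338 ≈ 42.829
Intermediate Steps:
O = -70
n = -42019/68676 (n = -236*1/291 + 47*(1/236) = -236/291 + 47/236 = -42019/68676 ≈ -0.61184)
O*n = -70*(-42019/68676) = 1470665/34338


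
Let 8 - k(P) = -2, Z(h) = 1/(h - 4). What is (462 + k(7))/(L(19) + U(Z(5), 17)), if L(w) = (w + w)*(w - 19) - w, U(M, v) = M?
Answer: -236/9 ≈ -26.222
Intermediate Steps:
Z(h) = 1/(-4 + h)
k(P) = 10 (k(P) = 8 - 1*(-2) = 8 + 2 = 10)
L(w) = -w + 2*w*(-19 + w) (L(w) = (2*w)*(-19 + w) - w = 2*w*(-19 + w) - w = -w + 2*w*(-19 + w))
(462 + k(7))/(L(19) + U(Z(5), 17)) = (462 + 10)/(19*(-39 + 2*19) + 1/(-4 + 5)) = 472/(19*(-39 + 38) + 1/1) = 472/(19*(-1) + 1) = 472/(-19 + 1) = 472/(-18) = 472*(-1/18) = -236/9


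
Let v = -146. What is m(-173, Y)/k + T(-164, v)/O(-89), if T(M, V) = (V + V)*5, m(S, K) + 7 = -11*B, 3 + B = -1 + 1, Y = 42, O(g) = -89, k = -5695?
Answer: 8312386/506855 ≈ 16.400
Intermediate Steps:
B = -3 (B = -3 + (-1 + 1) = -3 + 0 = -3)
m(S, K) = 26 (m(S, K) = -7 - 11*(-3) = -7 + 33 = 26)
T(M, V) = 10*V (T(M, V) = (2*V)*5 = 10*V)
m(-173, Y)/k + T(-164, v)/O(-89) = 26/(-5695) + (10*(-146))/(-89) = 26*(-1/5695) - 1460*(-1/89) = -26/5695 + 1460/89 = 8312386/506855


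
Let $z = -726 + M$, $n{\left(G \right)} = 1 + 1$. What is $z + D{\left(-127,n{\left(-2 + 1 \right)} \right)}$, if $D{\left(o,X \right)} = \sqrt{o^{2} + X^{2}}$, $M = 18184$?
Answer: $17458 + \sqrt{16133} \approx 17585.0$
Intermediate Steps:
$n{\left(G \right)} = 2$
$D{\left(o,X \right)} = \sqrt{X^{2} + o^{2}}$
$z = 17458$ ($z = -726 + 18184 = 17458$)
$z + D{\left(-127,n{\left(-2 + 1 \right)} \right)} = 17458 + \sqrt{2^{2} + \left(-127\right)^{2}} = 17458 + \sqrt{4 + 16129} = 17458 + \sqrt{16133}$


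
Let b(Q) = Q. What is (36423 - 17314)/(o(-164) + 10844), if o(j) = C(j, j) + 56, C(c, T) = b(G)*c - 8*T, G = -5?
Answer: 19109/13032 ≈ 1.4663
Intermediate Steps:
C(c, T) = -8*T - 5*c (C(c, T) = -5*c - 8*T = -8*T - 5*c)
o(j) = 56 - 13*j (o(j) = (-8*j - 5*j) + 56 = -13*j + 56 = 56 - 13*j)
(36423 - 17314)/(o(-164) + 10844) = (36423 - 17314)/((56 - 13*(-164)) + 10844) = 19109/((56 + 2132) + 10844) = 19109/(2188 + 10844) = 19109/13032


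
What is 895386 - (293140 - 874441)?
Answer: 1476687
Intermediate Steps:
895386 - (293140 - 874441) = 895386 - 1*(-581301) = 895386 + 581301 = 1476687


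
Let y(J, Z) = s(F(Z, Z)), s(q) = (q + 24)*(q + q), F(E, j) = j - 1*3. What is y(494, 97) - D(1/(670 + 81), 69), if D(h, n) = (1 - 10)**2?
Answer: 22103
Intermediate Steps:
F(E, j) = -3 + j (F(E, j) = j - 3 = -3 + j)
s(q) = 2*q*(24 + q) (s(q) = (24 + q)*(2*q) = 2*q*(24 + q))
D(h, n) = 81 (D(h, n) = (-9)**2 = 81)
y(J, Z) = 2*(-3 + Z)*(21 + Z) (y(J, Z) = 2*(-3 + Z)*(24 + (-3 + Z)) = 2*(-3 + Z)*(21 + Z))
y(494, 97) - D(1/(670 + 81), 69) = 2*(-3 + 97)*(21 + 97) - 1*81 = 2*94*118 - 81 = 22184 - 81 = 22103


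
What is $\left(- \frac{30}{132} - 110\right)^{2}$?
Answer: $\frac{5880625}{484} \approx 12150.0$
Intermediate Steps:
$\left(- \frac{30}{132} - 110\right)^{2} = \left(\left(-30\right) \frac{1}{132} - 110\right)^{2} = \left(- \frac{5}{22} - 110\right)^{2} = \left(- \frac{2425}{22}\right)^{2} = \frac{5880625}{484}$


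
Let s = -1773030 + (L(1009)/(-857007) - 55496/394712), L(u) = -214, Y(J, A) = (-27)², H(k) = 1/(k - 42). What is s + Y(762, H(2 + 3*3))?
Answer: -74939748135835286/42283868373 ≈ -1.7723e+6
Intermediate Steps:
H(k) = 1/(-42 + k)
Y(J, A) = 729
s = -74970573075879203/42283868373 (s = -1773030 + (-214/(-857007) - 55496/394712) = -1773030 + (-214*(-1/857007) - 55496*1/394712) = -1773030 + (214/857007 - 6937/49339) = -1773030 - 5934499013/42283868373 = -74970573075879203/42283868373 ≈ -1.7730e+6)
s + Y(762, H(2 + 3*3)) = -74970573075879203/42283868373 + 729 = -74939748135835286/42283868373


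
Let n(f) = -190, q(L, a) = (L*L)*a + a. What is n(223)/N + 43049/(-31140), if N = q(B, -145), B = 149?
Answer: -13858129861/10024869060 ≈ -1.3824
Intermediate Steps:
q(L, a) = a + a*L² (q(L, a) = L²*a + a = a*L² + a = a + a*L²)
N = -3219290 (N = -145*(1 + 149²) = -145*(1 + 22201) = -145*22202 = -3219290)
n(223)/N + 43049/(-31140) = -190/(-3219290) + 43049/(-31140) = -190*(-1/3219290) + 43049*(-1/31140) = 19/321929 - 43049/31140 = -13858129861/10024869060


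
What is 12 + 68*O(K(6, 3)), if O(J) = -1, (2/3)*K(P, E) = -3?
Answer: -56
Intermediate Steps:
K(P, E) = -9/2 (K(P, E) = (3/2)*(-3) = -9/2)
12 + 68*O(K(6, 3)) = 12 + 68*(-1) = 12 - 68 = -56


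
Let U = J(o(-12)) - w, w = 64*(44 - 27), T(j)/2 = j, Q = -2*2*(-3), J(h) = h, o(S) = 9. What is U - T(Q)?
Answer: -1103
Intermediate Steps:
Q = 12 (Q = -4*(-3) = 12)
T(j) = 2*j
w = 1088 (w = 64*17 = 1088)
U = -1079 (U = 9 - 1*1088 = 9 - 1088 = -1079)
U - T(Q) = -1079 - 2*12 = -1079 - 1*24 = -1079 - 24 = -1103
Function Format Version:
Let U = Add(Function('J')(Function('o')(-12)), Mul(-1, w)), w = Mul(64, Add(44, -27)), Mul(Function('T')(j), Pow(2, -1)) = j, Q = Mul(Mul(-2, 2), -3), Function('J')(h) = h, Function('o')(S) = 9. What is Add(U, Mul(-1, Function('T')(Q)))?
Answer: -1103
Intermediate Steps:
Q = 12 (Q = Mul(-4, -3) = 12)
Function('T')(j) = Mul(2, j)
w = 1088 (w = Mul(64, 17) = 1088)
U = -1079 (U = Add(9, Mul(-1, 1088)) = Add(9, -1088) = -1079)
Add(U, Mul(-1, Function('T')(Q))) = Add(-1079, Mul(-1, Mul(2, 12))) = Add(-1079, Mul(-1, 24)) = Add(-1079, -24) = -1103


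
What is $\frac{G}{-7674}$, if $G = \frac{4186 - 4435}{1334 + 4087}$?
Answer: $\frac{83}{13866918} \approx 5.9855 \cdot 10^{-6}$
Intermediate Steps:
$G = - \frac{83}{1807}$ ($G = - \frac{249}{5421} = \left(-249\right) \frac{1}{5421} = - \frac{83}{1807} \approx -0.045932$)
$\frac{G}{-7674} = - \frac{83}{1807 \left(-7674\right)} = \left(- \frac{83}{1807}\right) \left(- \frac{1}{7674}\right) = \frac{83}{13866918}$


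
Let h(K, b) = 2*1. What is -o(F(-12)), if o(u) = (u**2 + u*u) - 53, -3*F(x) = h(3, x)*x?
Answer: -75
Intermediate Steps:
h(K, b) = 2
F(x) = -2*x/3
o(u) = -53 + 2*u**2 (o(u) = (u**2 + u**2) - 53 = 2*u**2 - 53 = -53 + 2*u**2)
-o(F(-12)) = -(-53 + 2*(-2/3*(-12))**2) = -(-53 + 2*8**2) = -(-53 + 2*64) = -(-53 + 128) = -1*75 = -75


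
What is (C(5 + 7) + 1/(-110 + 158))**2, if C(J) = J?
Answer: 332929/2304 ≈ 144.50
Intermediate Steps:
(C(5 + 7) + 1/(-110 + 158))**2 = ((5 + 7) + 1/(-110 + 158))**2 = (12 + 1/48)**2 = (577/48)**2 = 332929/2304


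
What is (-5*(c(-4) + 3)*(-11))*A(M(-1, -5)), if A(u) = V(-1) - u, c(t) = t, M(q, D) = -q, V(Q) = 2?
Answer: -55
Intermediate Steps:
A(u) = 2 - u
(-5*(c(-4) + 3)*(-11))*A(M(-1, -5)) = (-5*(-4 + 3)*(-11))*(2 - (-1)*(-1)) = (-5*(-1)*(-11))*(2 - 1*1) = (5*(-11))*(2 - 1) = -55*1 = -55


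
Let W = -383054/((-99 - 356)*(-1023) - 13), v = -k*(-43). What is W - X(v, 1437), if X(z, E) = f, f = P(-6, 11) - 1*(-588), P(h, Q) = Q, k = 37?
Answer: -139594401/232726 ≈ -599.82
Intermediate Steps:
v = 1591 (v = -37*(-43) = -1*(-1591) = 1591)
f = 599 (f = 11 - 1*(-588) = 11 + 588 = 599)
X(z, E) = 599
W = -191527/232726 (W = -383054/(-455*(-1023) - 13) = -383054/(465465 - 13) = -383054/465452 = -383054*1/465452 = -191527/232726 ≈ -0.82297)
W - X(v, 1437) = -191527/232726 - 1*599 = -191527/232726 - 599 = -139594401/232726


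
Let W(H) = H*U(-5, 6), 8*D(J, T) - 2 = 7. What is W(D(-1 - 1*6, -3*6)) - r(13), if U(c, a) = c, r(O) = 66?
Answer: -573/8 ≈ -71.625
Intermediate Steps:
D(J, T) = 9/8 (D(J, T) = ¼ + (⅛)*7 = ¼ + 7/8 = 9/8)
W(H) = -5*H (W(H) = H*(-5) = -5*H)
W(D(-1 - 1*6, -3*6)) - r(13) = -5*9/8 - 1*66 = -45/8 - 66 = -573/8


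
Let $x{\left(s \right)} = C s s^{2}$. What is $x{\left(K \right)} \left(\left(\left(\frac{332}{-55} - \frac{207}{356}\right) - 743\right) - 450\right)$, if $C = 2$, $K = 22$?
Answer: $- \frac{11368442228}{445} \approx -2.5547 \cdot 10^{7}$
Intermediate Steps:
$x{\left(s \right)} = 2 s^{3}$ ($x{\left(s \right)} = 2 s s^{2} = 2 s^{3}$)
$x{\left(K \right)} \left(\left(\left(\frac{332}{-55} - \frac{207}{356}\right) - 743\right) - 450\right) = 2 \cdot 22^{3} \left(\left(\left(\frac{332}{-55} - \frac{207}{356}\right) - 743\right) - 450\right) = 2 \cdot 10648 \left(\left(\left(332 \left(- \frac{1}{55}\right) - \frac{207}{356}\right) - 743\right) - 450\right) = 21296 \left(\left(\left(- \frac{332}{55} - \frac{207}{356}\right) - 743\right) - 450\right) = 21296 \left(\left(- \frac{129577}{19580} - 743\right) - 450\right) = 21296 \left(- \frac{14677517}{19580} - 450\right) = 21296 \left(- \frac{23488517}{19580}\right) = - \frac{11368442228}{445}$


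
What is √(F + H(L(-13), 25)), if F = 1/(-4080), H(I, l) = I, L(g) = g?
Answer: I*√13525455/1020 ≈ 3.6056*I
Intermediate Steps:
F = -1/4080 ≈ -0.00024510
√(F + H(L(-13), 25)) = √(-1/4080 - 13) = √(-53041/4080) = I*√13525455/1020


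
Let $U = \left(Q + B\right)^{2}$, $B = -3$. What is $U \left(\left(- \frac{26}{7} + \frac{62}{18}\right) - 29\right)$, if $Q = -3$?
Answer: $- \frac{7376}{7} \approx -1053.7$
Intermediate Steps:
$U = 36$ ($U = \left(-3 - 3\right)^{2} = \left(-6\right)^{2} = 36$)
$U \left(\left(- \frac{26}{7} + \frac{62}{18}\right) - 29\right) = 36 \left(\left(- \frac{26}{7} + \frac{62}{18}\right) - 29\right) = 36 \left(\left(\left(-26\right) \frac{1}{7} + 62 \cdot \frac{1}{18}\right) - 29\right) = 36 \left(\left(- \frac{26}{7} + \frac{31}{9}\right) - 29\right) = 36 \left(- \frac{17}{63} - 29\right) = 36 \left(- \frac{1844}{63}\right) = - \frac{7376}{7}$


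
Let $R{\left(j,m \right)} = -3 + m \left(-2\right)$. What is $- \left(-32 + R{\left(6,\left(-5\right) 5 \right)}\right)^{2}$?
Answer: $-225$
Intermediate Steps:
$R{\left(j,m \right)} = -3 - 2 m$
$- \left(-32 + R{\left(6,\left(-5\right) 5 \right)}\right)^{2} = - \left(-32 - \left(3 + 2 \left(\left(-5\right) 5\right)\right)\right)^{2} = - \left(-32 - -47\right)^{2} = - \left(-32 + \left(-3 + 50\right)\right)^{2} = - \left(-32 + 47\right)^{2} = - 15^{2} = \left(-1\right) 225 = -225$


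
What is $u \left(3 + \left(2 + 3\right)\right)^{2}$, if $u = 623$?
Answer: $39872$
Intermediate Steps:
$u \left(3 + \left(2 + 3\right)\right)^{2} = 623 \left(3 + \left(2 + 3\right)\right)^{2} = 623 \left(3 + 5\right)^{2} = 623 \cdot 8^{2} = 623 \cdot 64 = 39872$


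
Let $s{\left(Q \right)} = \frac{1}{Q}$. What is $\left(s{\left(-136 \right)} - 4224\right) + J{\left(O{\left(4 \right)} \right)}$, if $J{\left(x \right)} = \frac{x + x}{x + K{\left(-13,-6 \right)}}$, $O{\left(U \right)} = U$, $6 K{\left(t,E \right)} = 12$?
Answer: $- \frac{1722851}{408} \approx -4222.7$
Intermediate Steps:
$K{\left(t,E \right)} = 2$ ($K{\left(t,E \right)} = \frac{1}{6} \cdot 12 = 2$)
$J{\left(x \right)} = \frac{2 x}{2 + x}$ ($J{\left(x \right)} = \frac{x + x}{x + 2} = \frac{2 x}{2 + x}$)
$\left(s{\left(-136 \right)} - 4224\right) + J{\left(O{\left(4 \right)} \right)} = \left(\frac{1}{-136} - 4224\right) + 2 \cdot 4 \frac{1}{2 + 4} = \left(- \frac{1}{136} - 4224\right) + 2 \cdot 4 \cdot \frac{1}{6} = - \frac{574465}{136} + 2 \cdot 4 \cdot \frac{1}{6} = - \frac{574465}{136} + \frac{4}{3} = - \frac{1722851}{408}$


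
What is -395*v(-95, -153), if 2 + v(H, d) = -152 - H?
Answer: 23305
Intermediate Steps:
v(H, d) = -154 - H (v(H, d) = -2 + (-152 - H) = -154 - H)
-395*v(-95, -153) = -395*(-154 - 1*(-95)) = -395*(-154 + 95) = -395*(-59) = 23305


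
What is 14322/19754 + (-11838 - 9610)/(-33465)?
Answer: 64497823/47219115 ≈ 1.3659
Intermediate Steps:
14322/19754 + (-11838 - 9610)/(-33465) = 14322*(1/19754) - 21448*(-1/33465) = 1023/1411 + 21448/33465 = 64497823/47219115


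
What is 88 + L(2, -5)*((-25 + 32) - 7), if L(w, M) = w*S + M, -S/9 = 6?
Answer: 88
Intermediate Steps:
S = -54 (S = -9*6 = -54)
L(w, M) = M - 54*w (L(w, M) = w*(-54) + M = -54*w + M = M - 54*w)
88 + L(2, -5)*((-25 + 32) - 7) = 88 + (-5 - 54*2)*((-25 + 32) - 7) = 88 + (-5 - 108)*(7 - 7) = 88 - 113*0 = 88 + 0 = 88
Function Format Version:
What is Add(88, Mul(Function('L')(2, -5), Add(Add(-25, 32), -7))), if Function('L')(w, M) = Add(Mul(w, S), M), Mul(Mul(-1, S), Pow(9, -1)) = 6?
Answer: 88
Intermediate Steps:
S = -54 (S = Mul(-9, 6) = -54)
Function('L')(w, M) = Add(M, Mul(-54, w)) (Function('L')(w, M) = Add(Mul(w, -54), M) = Add(Mul(-54, w), M) = Add(M, Mul(-54, w)))
Add(88, Mul(Function('L')(2, -5), Add(Add(-25, 32), -7))) = Add(88, Mul(Add(-5, Mul(-54, 2)), Add(Add(-25, 32), -7))) = Add(88, Mul(Add(-5, -108), Add(7, -7))) = Add(88, Mul(-113, 0)) = Add(88, 0) = 88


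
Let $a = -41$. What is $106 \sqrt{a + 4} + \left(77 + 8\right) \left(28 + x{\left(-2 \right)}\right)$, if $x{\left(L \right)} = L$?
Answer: $2210 + 106 i \sqrt{37} \approx 2210.0 + 644.77 i$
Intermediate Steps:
$106 \sqrt{a + 4} + \left(77 + 8\right) \left(28 + x{\left(-2 \right)}\right) = 106 \sqrt{-41 + 4} + \left(77 + 8\right) \left(28 - 2\right) = 106 \sqrt{-37} + 85 \cdot 26 = 106 i \sqrt{37} + 2210 = 2210 + 106 i \sqrt{37}$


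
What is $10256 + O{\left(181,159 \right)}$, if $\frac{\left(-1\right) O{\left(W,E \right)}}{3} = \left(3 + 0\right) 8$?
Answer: $10184$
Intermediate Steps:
$O{\left(W,E \right)} = -72$ ($O{\left(W,E \right)} = - 3 \left(3 + 0\right) 8 = - 3 \cdot 3 \cdot 8 = \left(-3\right) 24 = -72$)
$10256 + O{\left(181,159 \right)} = 10256 - 72 = 10184$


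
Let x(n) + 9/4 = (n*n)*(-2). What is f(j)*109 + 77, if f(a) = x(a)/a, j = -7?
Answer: 45865/28 ≈ 1638.0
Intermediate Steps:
x(n) = -9/4 - 2*n**2 (x(n) = -9/4 + (n*n)*(-2) = -9/4 + n**2*(-2) = -9/4 - 2*n**2)
f(a) = (-9/4 - 2*a**2)/a
f(j)*109 + 77 = (-2*(-7) - 9/4/(-7))*109 + 77 = (14 - 9/4*(-1/7))*109 + 77 = (14 + 9/28)*109 + 77 = (401/28)*109 + 77 = 43709/28 + 77 = 45865/28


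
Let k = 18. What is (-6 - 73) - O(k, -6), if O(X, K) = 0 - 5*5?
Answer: -54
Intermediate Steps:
O(X, K) = -25 (O(X, K) = 0 - 25 = -25)
(-6 - 73) - O(k, -6) = (-6 - 73) - 1*(-25) = -79 + 25 = -54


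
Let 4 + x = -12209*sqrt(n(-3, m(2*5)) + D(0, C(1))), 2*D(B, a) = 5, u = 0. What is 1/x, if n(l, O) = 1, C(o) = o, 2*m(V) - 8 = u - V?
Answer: 8/1043417735 - 12209*sqrt(14)/1043417735 ≈ -4.3773e-5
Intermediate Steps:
m(V) = 4 - V/2 (m(V) = 4 + (0 - V)/2 = 4 + (-V)/2 = 4 - V/2)
D(B, a) = 5/2 (D(B, a) = (1/2)*5 = 5/2)
x = -4 - 12209*sqrt(14)/2 (x = -4 - 12209*sqrt(1 + 5/2) = -4 - 12209*sqrt(14)/2 ≈ -22845.)
1/x = 1/(-4 - 12209*sqrt(14)/2)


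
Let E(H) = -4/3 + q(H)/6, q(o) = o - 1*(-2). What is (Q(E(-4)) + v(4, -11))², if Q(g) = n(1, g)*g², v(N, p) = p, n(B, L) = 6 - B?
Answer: 676/81 ≈ 8.3457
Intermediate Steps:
q(o) = 2 + o (q(o) = o + 2 = 2 + o)
E(H) = -1 + H/6 (E(H) = -4/3 + (2 + H)/6 = -4*⅓ + (2 + H)*(⅙) = -4/3 + (⅓ + H/6) = -1 + H/6)
Q(g) = 5*g² (Q(g) = (6 - 1*1)*g² = (6 - 1)*g² = 5*g²)
(Q(E(-4)) + v(4, -11))² = (5*(-1 + (⅙)*(-4))² - 11)² = (5*(-1 - ⅔)² - 11)² = (5*(-5/3)² - 11)² = (5*(25/9) - 11)² = (125/9 - 11)² = (26/9)² = 676/81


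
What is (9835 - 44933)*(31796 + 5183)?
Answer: -1297888942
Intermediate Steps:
(9835 - 44933)*(31796 + 5183) = -35098*36979 = -1297888942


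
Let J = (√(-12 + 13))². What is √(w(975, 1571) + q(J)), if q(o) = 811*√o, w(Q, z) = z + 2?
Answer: 4*√149 ≈ 48.826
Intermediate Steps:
w(Q, z) = 2 + z
J = 1 (J = (√1)² = 1² = 1)
√(w(975, 1571) + q(J)) = √((2 + 1571) + 811*√1) = √(1573 + 811*1) = √(1573 + 811) = √2384 = 4*√149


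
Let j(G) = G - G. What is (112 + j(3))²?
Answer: 12544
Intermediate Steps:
j(G) = 0
(112 + j(3))² = (112 + 0)² = 112² = 12544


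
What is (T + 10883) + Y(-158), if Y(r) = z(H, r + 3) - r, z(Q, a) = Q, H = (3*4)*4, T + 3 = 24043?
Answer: 35129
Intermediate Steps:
T = 24040 (T = -3 + 24043 = 24040)
H = 48 (H = 12*4 = 48)
Y(r) = 48 - r
(T + 10883) + Y(-158) = (24040 + 10883) + (48 - 1*(-158)) = 34923 + (48 + 158) = 34923 + 206 = 35129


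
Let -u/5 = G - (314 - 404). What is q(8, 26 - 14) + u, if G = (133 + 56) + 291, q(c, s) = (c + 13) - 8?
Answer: -2837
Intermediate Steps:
q(c, s) = 5 + c (q(c, s) = (13 + c) - 8 = 5 + c)
G = 480 (G = 189 + 291 = 480)
u = -2850 (u = -5*(480 - (314 - 404)) = -5*(480 - 1*(-90)) = -5*(480 + 90) = -5*570 = -2850)
q(8, 26 - 14) + u = (5 + 8) - 2850 = 13 - 2850 = -2837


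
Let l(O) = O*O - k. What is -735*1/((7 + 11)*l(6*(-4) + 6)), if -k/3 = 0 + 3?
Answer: -245/1998 ≈ -0.12262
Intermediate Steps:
k = -9 (k = -3*(0 + 3) = -3*3 = -9)
l(O) = 9 + O**2 (l(O) = O*O - 1*(-9) = O**2 + 9 = 9 + O**2)
-735*1/((7 + 11)*l(6*(-4) + 6)) = -735*1/((7 + 11)*(9 + (6*(-4) + 6)**2)) = -735*1/(18*(9 + (-24 + 6)**2)) = -735*1/(18*(9 + (-18)**2)) = -735*1/(18*(9 + 324)) = -735/(333*18) = -735/5994 = -735*1/5994 = -245/1998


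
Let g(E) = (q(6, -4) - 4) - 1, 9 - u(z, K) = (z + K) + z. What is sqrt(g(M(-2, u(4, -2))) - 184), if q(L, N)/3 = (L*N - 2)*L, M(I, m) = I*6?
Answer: 3*I*sqrt(73) ≈ 25.632*I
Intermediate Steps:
u(z, K) = 9 - K - 2*z (u(z, K) = 9 - ((z + K) + z) = 9 - ((K + z) + z) = 9 - (K + 2*z) = 9 + (-K - 2*z) = 9 - K - 2*z)
M(I, m) = 6*I
q(L, N) = 3*L*(-2 + L*N) (q(L, N) = 3*((L*N - 2)*L) = 3*((-2 + L*N)*L) = 3*(L*(-2 + L*N)) = 3*L*(-2 + L*N))
g(E) = -473 (g(E) = (3*6*(-2 + 6*(-4)) - 4) - 1 = (3*6*(-2 - 24) - 4) - 1 = (3*6*(-26) - 4) - 1 = (-468 - 4) - 1 = -472 - 1 = -473)
sqrt(g(M(-2, u(4, -2))) - 184) = sqrt(-473 - 184) = sqrt(-657) = 3*I*sqrt(73)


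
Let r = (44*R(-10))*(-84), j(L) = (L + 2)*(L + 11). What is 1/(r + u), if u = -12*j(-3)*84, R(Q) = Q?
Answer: 1/45024 ≈ 2.2210e-5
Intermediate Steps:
j(L) = (2 + L)*(11 + L)
r = 36960 (r = (44*(-10))*(-84) = -440*(-84) = 36960)
u = 8064 (u = -12*(22 + (-3)**2 + 13*(-3))*84 = -12*(22 + 9 - 39)*84 = -12*(-8)*84 = 96*84 = 8064)
1/(r + u) = 1/(36960 + 8064) = 1/45024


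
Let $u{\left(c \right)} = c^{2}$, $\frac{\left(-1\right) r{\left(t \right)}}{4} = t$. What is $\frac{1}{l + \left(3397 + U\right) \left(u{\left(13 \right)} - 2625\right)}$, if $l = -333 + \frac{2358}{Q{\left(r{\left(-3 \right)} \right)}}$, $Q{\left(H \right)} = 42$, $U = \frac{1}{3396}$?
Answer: $- \frac{5943}{49584288836} \approx -1.1986 \cdot 10^{-7}$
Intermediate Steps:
$r{\left(t \right)} = - 4 t$
$U = \frac{1}{3396} \approx 0.00029446$
$l = - \frac{1938}{7}$ ($l = -333 + \frac{2358}{42} = -333 + 2358 \cdot \frac{1}{42} = -333 + \frac{393}{7} = - \frac{1938}{7} \approx -276.86$)
$\frac{1}{l + \left(3397 + U\right) \left(u{\left(13 \right)} - 2625\right)} = \frac{1}{- \frac{1938}{7} + \left(3397 + \frac{1}{3396}\right) \left(13^{2} - 2625\right)} = \frac{1}{- \frac{1938}{7} + \frac{11536213 \left(169 - 2625\right)}{3396}} = \frac{1}{- \frac{1938}{7} + \frac{11536213}{3396} \left(-2456\right)} = \frac{1}{- \frac{1938}{7} - \frac{7083234782}{849}} = \frac{1}{- \frac{49584288836}{5943}} = - \frac{5943}{49584288836}$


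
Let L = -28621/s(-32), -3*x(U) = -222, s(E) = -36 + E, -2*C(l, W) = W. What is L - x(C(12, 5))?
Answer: 23589/68 ≈ 346.90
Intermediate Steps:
C(l, W) = -W/2
x(U) = 74 (x(U) = -⅓*(-222) = 74)
L = 28621/68 (L = -28621/(-36 - 32) = -28621/(-68) = -28621*(-1/68) = 28621/68 ≈ 420.90)
L - x(C(12, 5)) = 28621/68 - 1*74 = 28621/68 - 74 = 23589/68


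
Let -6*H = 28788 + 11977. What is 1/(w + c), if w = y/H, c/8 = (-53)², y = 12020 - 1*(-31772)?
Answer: 40765/915808328 ≈ 4.4513e-5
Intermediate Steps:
y = 43792 (y = 12020 + 31772 = 43792)
H = -40765/6 (H = -(28788 + 11977)/6 = -⅙*40765 = -40765/6 ≈ -6794.2)
c = 22472 (c = 8*(-53)² = 8*2809 = 22472)
w = -262752/40765 (w = 43792/(-40765/6) = 43792*(-6/40765) = -262752/40765 ≈ -6.4455)
1/(w + c) = 1/(-262752/40765 + 22472) = 1/(915808328/40765) = 40765/915808328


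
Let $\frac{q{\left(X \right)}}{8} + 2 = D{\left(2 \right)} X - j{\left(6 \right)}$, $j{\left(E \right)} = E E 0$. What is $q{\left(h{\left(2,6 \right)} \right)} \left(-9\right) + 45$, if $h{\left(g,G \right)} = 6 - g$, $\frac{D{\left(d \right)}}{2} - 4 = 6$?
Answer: $-5571$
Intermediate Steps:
$j{\left(E \right)} = 0$ ($j{\left(E \right)} = E^{2} \cdot 0 = 0$)
$D{\left(d \right)} = 20$ ($D{\left(d \right)} = 8 + 2 \cdot 6 = 8 + 12 = 20$)
$q{\left(X \right)} = -16 + 160 X$ ($q{\left(X \right)} = -16 + 8 \left(20 X - 0\right) = -16 + 8 \left(20 X + 0\right) = -16 + 8 \cdot 20 X = -16 + 160 X$)
$q{\left(h{\left(2,6 \right)} \right)} \left(-9\right) + 45 = \left(-16 + 160 \left(6 - 2\right)\right) \left(-9\right) + 45 = \left(-16 + 160 \cdot 4\right) \left(-9\right) + 45 = \left(-16 + 640\right) \left(-9\right) + 45 = 624 \left(-9\right) + 45 = -5616 + 45 = -5571$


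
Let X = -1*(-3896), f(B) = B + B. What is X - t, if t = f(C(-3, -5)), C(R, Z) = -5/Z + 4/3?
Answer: 11674/3 ≈ 3891.3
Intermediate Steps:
C(R, Z) = 4/3 - 5/Z (C(R, Z) = -5/Z + 4*(1/3) = -5/Z + 4/3 = 4/3 - 5/Z)
f(B) = 2*B
X = 3896
t = 14/3 (t = 2*(4/3 - 5/(-5)) = 2*(4/3 - 5*(-1/5)) = 2*(4/3 + 1) = 2*(7/3) = 14/3 ≈ 4.6667)
X - t = 3896 - 1*14/3 = 3896 - 14/3 = 11674/3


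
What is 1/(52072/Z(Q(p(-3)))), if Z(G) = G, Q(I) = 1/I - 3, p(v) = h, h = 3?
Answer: -1/19527 ≈ -5.1211e-5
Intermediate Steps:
p(v) = 3
Q(I) = -3 + 1/I
1/(52072/Z(Q(p(-3)))) = 1/(52072/(-3 + 1/3)) = 1/(52072/(-8/3)) = 1/(52072*(-3/8)) = 1/(-19527) = -1/19527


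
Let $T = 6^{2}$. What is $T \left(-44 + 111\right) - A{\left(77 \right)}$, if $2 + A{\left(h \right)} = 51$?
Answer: $2363$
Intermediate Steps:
$A{\left(h \right)} = 49$ ($A{\left(h \right)} = -2 + 51 = 49$)
$T = 36$
$T \left(-44 + 111\right) - A{\left(77 \right)} = 36 \left(-44 + 111\right) - 49 = 36 \cdot 67 - 49 = 2412 - 49 = 2363$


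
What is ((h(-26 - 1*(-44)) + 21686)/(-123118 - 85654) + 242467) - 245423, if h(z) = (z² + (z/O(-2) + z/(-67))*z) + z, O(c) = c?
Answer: -20674588421/6993862 ≈ -2956.1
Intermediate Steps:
h(z) = z + 65*z²/134 (h(z) = (z² + (z/(-2) + z/(-67))*z) + z = (z² + (z*(-½) + z*(-1/67))*z) + z = (z² + (-z/2 - z/67)*z) + z = (z² + (-69*z/134)*z) + z = (z² - 69*z²/134) + z = 65*z²/134 + z = z + 65*z²/134)
((h(-26 - 1*(-44)) + 21686)/(-123118 - 85654) + 242467) - 245423 = (((-26 - 1*(-44))*(134 + 65*(-26 - 1*(-44)))/134 + 21686)/(-123118 - 85654) + 242467) - 245423 = (((-26 + 44)*(134 + 65*(-26 + 44))/134 + 21686)/(-208772) + 242467) - 245423 = (((1/134)*18*(134 + 65*18) + 21686)*(-1/208772) + 242467) - 245423 = (((1/134)*18*(134 + 1170) + 21686)*(-1/208772) + 242467) - 245423 = (((1/134)*18*1304 + 21686)*(-1/208772) + 242467) - 245423 = ((11736/67 + 21686)*(-1/208772) + 242467) - 245423 = ((1464698/67)*(-1/208772) + 242467) - 245423 = (-732349/6993862 + 242467) - 245423 = 1695780005205/6993862 - 245423 = -20674588421/6993862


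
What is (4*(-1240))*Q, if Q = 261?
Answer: -1294560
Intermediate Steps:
(4*(-1240))*Q = (4*(-1240))*261 = -4960*261 = -1294560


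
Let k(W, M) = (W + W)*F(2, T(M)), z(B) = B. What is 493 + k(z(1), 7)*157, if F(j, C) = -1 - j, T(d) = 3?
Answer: -449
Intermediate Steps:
k(W, M) = -6*W (k(W, M) = (W + W)*(-1 - 1*2) = (2*W)*(-1 - 2) = (2*W)*(-3) = -6*W)
493 + k(z(1), 7)*157 = 493 - 6*1*157 = 493 - 6*157 = 493 - 942 = -449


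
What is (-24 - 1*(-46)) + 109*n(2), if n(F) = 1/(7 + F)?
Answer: 307/9 ≈ 34.111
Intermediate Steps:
(-24 - 1*(-46)) + 109*n(2) = (-24 - 1*(-46)) + 109/(7 + 2) = (-24 + 46) + 109/9 = 22 + 109*(1/9) = 22 + 109/9 = 307/9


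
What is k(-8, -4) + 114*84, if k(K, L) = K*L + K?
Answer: 9600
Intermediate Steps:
k(K, L) = K + K*L
k(-8, -4) + 114*84 = -8*(1 - 4) + 114*84 = -8*(-3) + 9576 = 24 + 9576 = 9600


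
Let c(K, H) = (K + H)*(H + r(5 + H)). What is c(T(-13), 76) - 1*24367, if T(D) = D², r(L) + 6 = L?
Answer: 12628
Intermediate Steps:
r(L) = -6 + L
c(K, H) = (-1 + 2*H)*(H + K) (c(K, H) = (K + H)*(H + (-6 + (5 + H))) = (H + K)*(H + (-1 + H)) = (H + K)*(-1 + 2*H) = (-1 + 2*H)*(H + K))
c(T(-13), 76) - 1*24367 = (-1*76 - 1*(-13)² + 2*76² + 2*76*(-13)²) - 1*24367 = (-76 - 1*169 + 2*5776 + 2*76*169) - 24367 = (-76 - 169 + 11552 + 25688) - 24367 = 36995 - 24367 = 12628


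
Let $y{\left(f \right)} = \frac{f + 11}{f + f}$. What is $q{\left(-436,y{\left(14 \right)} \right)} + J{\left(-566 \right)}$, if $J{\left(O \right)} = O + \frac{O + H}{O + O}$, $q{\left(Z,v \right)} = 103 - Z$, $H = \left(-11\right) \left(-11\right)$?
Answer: $- \frac{30119}{1132} \approx -26.607$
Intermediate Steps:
$H = 121$
$y{\left(f \right)} = \frac{11 + f}{2 f}$
$J{\left(O \right)} = O + \frac{121 + O}{2 O}$ ($J{\left(O \right)} = O + \frac{O + 121}{O + O} = O + \frac{121 + O}{2 O}$)
$q{\left(-436,y{\left(14 \right)} \right)} + J{\left(-566 \right)} = \left(103 - -436\right) + \left(\frac{1}{2} - 566 + \frac{121}{2 \left(-566\right)}\right) = \left(103 + 436\right) + \left(\frac{1}{2} - 566 + \frac{121}{2} \left(- \frac{1}{566}\right)\right) = 539 - \frac{640267}{1132} = - \frac{30119}{1132}$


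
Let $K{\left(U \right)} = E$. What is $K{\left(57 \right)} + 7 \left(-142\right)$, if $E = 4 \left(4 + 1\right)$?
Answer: $-974$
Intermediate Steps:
$E = 20$ ($E = 4 \cdot 5 = 20$)
$K{\left(U \right)} = 20$
$K{\left(57 \right)} + 7 \left(-142\right) = 20 + 7 \left(-142\right) = 20 - 994 = -974$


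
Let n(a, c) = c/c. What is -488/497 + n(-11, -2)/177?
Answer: -85879/87969 ≈ -0.97624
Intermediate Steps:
n(a, c) = 1
-488/497 + n(-11, -2)/177 = -488/497 + 1/177 = -85879/87969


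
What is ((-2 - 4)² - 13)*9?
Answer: 207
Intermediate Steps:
((-2 - 4)² - 13)*9 = ((-6)² - 13)*9 = (36 - 13)*9 = 23*9 = 207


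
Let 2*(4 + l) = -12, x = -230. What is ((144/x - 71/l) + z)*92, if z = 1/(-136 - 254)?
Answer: 116096/195 ≈ 595.36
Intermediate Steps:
l = -10 (l = -4 + (½)*(-12) = -4 - 6 = -10)
z = -1/390 (z = 1/(-390) = -1/390 ≈ -0.0025641)
((144/x - 71/l) + z)*92 = ((144/(-230) - 71/(-10)) - 1/390)*92 = ((144*(-1/230) - 71*(-⅒)) - 1/390)*92 = ((-72/115 + 71/10) - 1/390)*92 = (1489/230 - 1/390)*92 = (29024/4485)*92 = 116096/195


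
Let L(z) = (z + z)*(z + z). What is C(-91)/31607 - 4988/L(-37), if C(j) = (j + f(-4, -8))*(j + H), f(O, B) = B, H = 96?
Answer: -40091584/43269983 ≈ -0.92655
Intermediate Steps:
L(z) = 4*z² (L(z) = (2*z)*(2*z) = 4*z²)
C(j) = (-8 + j)*(96 + j) (C(j) = (j - 8)*(j + 96) = (-8 + j)*(96 + j))
C(-91)/31607 - 4988/L(-37) = (-768 + (-91)² + 88*(-91))/31607 - 4988/(4*(-37)²) = (-768 + 8281 - 8008)*(1/31607) - 4988/(4*1369) = -495*1/31607 - 4988/5476 = -495/31607 - 4988*1/5476 = -495/31607 - 1247/1369 = -40091584/43269983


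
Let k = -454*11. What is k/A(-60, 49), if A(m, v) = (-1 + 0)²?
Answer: -4994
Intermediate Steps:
A(m, v) = 1 (A(m, v) = (-1)² = 1)
k = -4994
k/A(-60, 49) = -4994/1 = -4994*1 = -4994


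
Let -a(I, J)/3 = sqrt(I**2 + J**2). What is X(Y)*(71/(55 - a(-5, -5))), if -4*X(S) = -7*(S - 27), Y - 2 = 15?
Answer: -5467/206 + 1491*sqrt(2)/206 ≈ -16.303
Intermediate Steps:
Y = 17 (Y = 2 + 15 = 17)
a(I, J) = -3*sqrt(I**2 + J**2)
X(S) = -189/4 + 7*S/4 (X(S) = -(-7)*(S - 27)/4 = -(-7)*(-27 + S)/4 = -(189 - 7*S)/4 = -189/4 + 7*S/4)
X(Y)*(71/(55 - a(-5, -5))) = (-189/4 + (7/4)*17)*(71/(55 - (-3)*sqrt((-5)**2 + (-5)**2))) = (-189/4 + 119/4)*(71/(55 - (-3)*sqrt(25 + 25))) = -2485/(2*(55 - (-3)*sqrt(50))) = -2485/(2*(55 - (-3)*5*sqrt(2))) = -2485/(2*(55 - (-15)*sqrt(2))) = -2485/(2*(55 + 15*sqrt(2)))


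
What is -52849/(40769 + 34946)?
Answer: -52849/75715 ≈ -0.69800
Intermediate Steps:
-52849/(40769 + 34946) = -52849/75715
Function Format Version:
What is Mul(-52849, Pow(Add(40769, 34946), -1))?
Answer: Rational(-52849, 75715) ≈ -0.69800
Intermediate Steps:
Mul(-52849, Pow(Add(40769, 34946), -1)) = Mul(-52849, Pow(75715, -1)) = Mul(-52849, Rational(1, 75715)) = Rational(-52849, 75715)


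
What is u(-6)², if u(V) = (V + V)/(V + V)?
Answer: 1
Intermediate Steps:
u(V) = 1 (u(V) = (2*V)/((2*V)) = (2*V)*(1/(2*V)) = 1)
u(-6)² = 1² = 1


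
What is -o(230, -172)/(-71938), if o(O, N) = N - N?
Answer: 0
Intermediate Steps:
o(O, N) = 0
-o(230, -172)/(-71938) = -0/(-71938) = -0*(-1)/71938 = -1*0 = 0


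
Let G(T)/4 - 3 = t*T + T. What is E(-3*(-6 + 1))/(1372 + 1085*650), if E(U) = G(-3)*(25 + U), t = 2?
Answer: -480/353311 ≈ -0.0013586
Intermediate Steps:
G(T) = 12 + 12*T (G(T) = 12 + 4*(2*T + T) = 12 + 4*(3*T) = 12 + 12*T)
E(U) = -600 - 24*U (E(U) = (12 + 12*(-3))*(25 + U) = (12 - 36)*(25 + U) = -24*(25 + U) = -600 - 24*U)
E(-3*(-6 + 1))/(1372 + 1085*650) = (-600 - (-72)*(-6 + 1))/(1372 + 1085*650) = (-600 - (-72)*(-5))/(1372 + 705250) = (-600 - 24*15)/706622 = (-600 - 360)*(1/706622) = -960*1/706622 = -480/353311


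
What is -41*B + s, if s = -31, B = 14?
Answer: -605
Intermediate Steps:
-41*B + s = -41*14 - 31 = -574 - 31 = -605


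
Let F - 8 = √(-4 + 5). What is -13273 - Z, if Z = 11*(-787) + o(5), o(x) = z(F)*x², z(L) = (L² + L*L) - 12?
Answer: -8366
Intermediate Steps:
F = 9 (F = 8 + √(-4 + 5) = 8 + √1 = 8 + 1 = 9)
z(L) = -12 + 2*L² (z(L) = (L² + L²) - 12 = 2*L² - 12 = -12 + 2*L²)
o(x) = 150*x² (o(x) = (-12 + 2*9²)*x² = (-12 + 2*81)*x² = (-12 + 162)*x² = 150*x²)
Z = -4907 (Z = 11*(-787) + 150*5² = -8657 + 150*25 = -8657 + 3750 = -4907)
-13273 - Z = -13273 - 1*(-4907) = -13273 + 4907 = -8366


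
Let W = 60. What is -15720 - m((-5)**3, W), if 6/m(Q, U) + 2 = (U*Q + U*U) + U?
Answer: -30198117/1921 ≈ -15720.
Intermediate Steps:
m(Q, U) = 6/(-2 + U + U**2 + Q*U) (m(Q, U) = 6/(-2 + ((U*Q + U*U) + U)) = 6/(-2 + ((Q*U + U**2) + U)) = 6/(-2 + ((U**2 + Q*U) + U)) = 6/(-2 + (U + U**2 + Q*U)) = 6/(-2 + U + U**2 + Q*U))
-15720 - m((-5)**3, W) = -15720 - 6/(-2 + 60 + 60**2 + (-5)**3*60) = -15720 - 6/(-2 + 60 + 3600 - 125*60) = -15720 - 6/(-2 + 60 + 3600 - 7500) = -15720 - 6/(-3842) = -15720 - 6*(-1)/3842 = -15720 - 1*(-3/1921) = -15720 + 3/1921 = -30198117/1921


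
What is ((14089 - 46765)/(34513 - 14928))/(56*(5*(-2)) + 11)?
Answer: 10892/3584055 ≈ 0.0030390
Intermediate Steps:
((14089 - 46765)/(34513 - 14928))/(56*(5*(-2)) + 11) = (-32676/19585)/(56*(-10) + 11) = (-32676*1/19585)/(-560 + 11) = -32676/19585/(-549) = -32676/19585*(-1/549) = 10892/3584055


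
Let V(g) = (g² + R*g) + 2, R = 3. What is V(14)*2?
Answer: 480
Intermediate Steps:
V(g) = 2 + g² + 3*g (V(g) = (g² + 3*g) + 2 = 2 + g² + 3*g)
V(14)*2 = (2 + 14² + 3*14)*2 = (2 + 196 + 42)*2 = 240*2 = 480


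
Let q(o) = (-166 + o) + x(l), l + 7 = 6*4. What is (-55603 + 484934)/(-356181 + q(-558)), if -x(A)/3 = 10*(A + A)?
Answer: -429331/357925 ≈ -1.1995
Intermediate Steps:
l = 17 (l = -7 + 6*4 = -7 + 24 = 17)
x(A) = -60*A (x(A) = -30*(A + A) = -30*2*A = -60*A)
q(o) = -1186 + o (q(o) = (-166 + o) - 60*17 = (-166 + o) - 1020 = -1186 + o)
(-55603 + 484934)/(-356181 + q(-558)) = (-55603 + 484934)/(-356181 + (-1186 - 558)) = 429331/(-356181 - 1744) = 429331/(-357925) = 429331*(-1/357925) = -429331/357925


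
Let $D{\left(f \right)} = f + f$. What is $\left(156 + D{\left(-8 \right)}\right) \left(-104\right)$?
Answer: $-14560$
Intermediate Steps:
$D{\left(f \right)} = 2 f$
$\left(156 + D{\left(-8 \right)}\right) \left(-104\right) = \left(156 + 2 \left(-8\right)\right) \left(-104\right) = \left(156 - 16\right) \left(-104\right) = 140 \left(-104\right) = -14560$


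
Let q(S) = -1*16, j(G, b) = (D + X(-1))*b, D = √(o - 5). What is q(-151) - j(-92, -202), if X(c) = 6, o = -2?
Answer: 1196 + 202*I*√7 ≈ 1196.0 + 534.44*I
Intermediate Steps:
D = I*√7 (D = √(-2 - 5) = √(-7) = I*√7 ≈ 2.6458*I)
j(G, b) = b*(6 + I*√7) (j(G, b) = (I*√7 + 6)*b = (6 + I*√7)*b = b*(6 + I*√7))
q(S) = -16
q(-151) - j(-92, -202) = -16 - (-202)*(6 + I*√7) = -16 - (-1212 - 202*I*√7) = -16 + (1212 + 202*I*√7) = 1196 + 202*I*√7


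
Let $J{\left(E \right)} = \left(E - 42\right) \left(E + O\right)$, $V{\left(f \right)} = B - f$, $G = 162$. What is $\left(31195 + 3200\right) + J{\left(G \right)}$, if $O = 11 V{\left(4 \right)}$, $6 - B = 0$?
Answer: $56475$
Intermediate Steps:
$B = 6$ ($B = 6 - 0 = 6 + 0 = 6$)
$V{\left(f \right)} = 6 - f$
$O = 22$ ($O = 11 \left(6 - 4\right) = 11 \cdot 2 = 22$)
$J{\left(E \right)} = \left(-42 + E\right) \left(22 + E\right)$ ($J{\left(E \right)} = \left(E - 42\right) \left(E + 22\right) = \left(-42 + E\right) \left(22 + E\right)$)
$\left(31195 + 3200\right) + J{\left(G \right)} = \left(31195 + 3200\right) - \left(4164 - 26244\right) = 34395 - -22080 = 34395 + 22080 = 56475$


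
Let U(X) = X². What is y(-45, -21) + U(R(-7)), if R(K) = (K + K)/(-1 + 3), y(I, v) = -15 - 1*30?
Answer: 4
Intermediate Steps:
y(I, v) = -45 (y(I, v) = -15 - 30 = -45)
R(K) = K (R(K) = (2*K)/2 = (2*K)*(½) = K)
y(-45, -21) + U(R(-7)) = -45 + (-7)² = -45 + 49 = 4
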